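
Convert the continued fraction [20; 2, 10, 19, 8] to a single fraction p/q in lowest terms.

Fold from the inside: start with 8/1.
  19 + 1/8 = 153/8
  10 + 8/153 = 1538/153
  2 + 153/1538 = 3229/1538
  20 + 1538/3229 = 66118/3229

66118/3229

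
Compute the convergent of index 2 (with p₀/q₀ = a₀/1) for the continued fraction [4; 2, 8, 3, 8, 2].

76/17

Using pₖ = aₖpₖ₋₁ + pₖ₋₂, qₖ = aₖqₖ₋₁ + qₖ₋₂ (with p₋₁=1, p₋₂=0, q₋₁=0, q₋₂=1):
  k=0: a=4, p=4, q=1
  k=1: a=2, p=9, q=2
  k=2: a=8, p=76, q=17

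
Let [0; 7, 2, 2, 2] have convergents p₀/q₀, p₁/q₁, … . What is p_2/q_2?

2/15

Using pₖ = aₖpₖ₋₁ + pₖ₋₂, qₖ = aₖqₖ₋₁ + qₖ₋₂ (with p₋₁=1, p₋₂=0, q₋₁=0, q₋₂=1):
  k=0: a=0, p=0, q=1
  k=1: a=7, p=1, q=7
  k=2: a=2, p=2, q=15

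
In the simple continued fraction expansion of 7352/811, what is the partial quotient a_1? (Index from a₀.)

7352 = 9·811 + 53   →  a_0 = 9
811 = 15·53 + 16   →  a_1 = 15

15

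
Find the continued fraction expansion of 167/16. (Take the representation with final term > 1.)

167 = 10×16 + 7
16 = 2×7 + 2
7 = 3×2 + 1
2 = 2×1 + 0  (stop)
So 167/16 = [10; 2, 3, 2].

[10; 2, 3, 2]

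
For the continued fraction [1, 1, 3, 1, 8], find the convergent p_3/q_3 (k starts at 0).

9/5

Using pₖ = aₖpₖ₋₁ + pₖ₋₂, qₖ = aₖqₖ₋₁ + qₖ₋₂ (with p₋₁=1, p₋₂=0, q₋₁=0, q₋₂=1):
  k=0: a=1, p=1, q=1
  k=1: a=1, p=2, q=1
  k=2: a=3, p=7, q=4
  k=3: a=1, p=9, q=5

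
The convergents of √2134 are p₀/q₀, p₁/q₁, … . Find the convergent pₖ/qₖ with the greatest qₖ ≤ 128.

1894/41

√2134 = [46; 5, 8, 5, 92, …] (period length 4).
Convergents:
  p_0/q_0 = 46/1
  p_1/q_1 = 231/5
  p_2/q_2 = 1894/41
  p_3/q_3 = 9701/210
q_2 = 41 ≤ 128 < 210 = q_3, so the answer is 1894/41.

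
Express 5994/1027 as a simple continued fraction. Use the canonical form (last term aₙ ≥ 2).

5994 = 5×1027 + 859
1027 = 1×859 + 168
859 = 5×168 + 19
168 = 8×19 + 16
19 = 1×16 + 3
16 = 5×3 + 1
3 = 3×1 + 0  (stop)
So 5994/1027 = [5; 1, 5, 8, 1, 5, 3].

[5; 1, 5, 8, 1, 5, 3]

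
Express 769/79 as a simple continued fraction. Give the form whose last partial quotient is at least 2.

[9; 1, 2, 1, 3, 5]

769 = 9*79 + 58
79 = 1*58 + 21
58 = 2*21 + 16
21 = 1*16 + 5
16 = 3*5 + 1
5 = 5*1 + 0  (stop)
So 769/79 = [9; 1, 2, 1, 3, 5].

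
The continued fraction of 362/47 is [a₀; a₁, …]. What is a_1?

362 = 7·47 + 33   →  a_0 = 7
47 = 1·33 + 14   →  a_1 = 1

1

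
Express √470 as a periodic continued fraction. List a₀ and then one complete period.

[21; 1, 2, 8, 2, 1, 42]

a₀ = ⌊√470⌋ = 21.
With m₀=0, d₀=1 and mₖ₊₁ = dₖaₖ − mₖ, dₖ₊₁ = (n − mₖ₊₁²)/dₖ, aₖ₊₁ = ⌊(a₀+mₖ₊₁)/dₖ₊₁⌋:
  k=1: m=21, d=29, a=1
  k=2: m=8, d=14, a=2
  k=3: m=20, d=5, a=8
  k=4: m=20, d=14, a=2
  k=5: m=8, d=29, a=1
  k=6: m=21, d=1, a=42
d=1 and a=2a₀=42 at k=6, so the next step gives (m, d) = (21, 29) again — its k=1 value — and the period has length 6.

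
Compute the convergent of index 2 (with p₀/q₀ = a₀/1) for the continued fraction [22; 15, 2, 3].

684/31

Using pₖ = aₖpₖ₋₁ + pₖ₋₂, qₖ = aₖqₖ₋₁ + qₖ₋₂ (with p₋₁=1, p₋₂=0, q₋₁=0, q₋₂=1):
  k=0: a=22, p=22, q=1
  k=1: a=15, p=331, q=15
  k=2: a=2, p=684, q=31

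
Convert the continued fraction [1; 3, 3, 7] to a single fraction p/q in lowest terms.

Using pₖ = aₖpₖ₋₁ + pₖ₋₂ and qₖ = aₖqₖ₋₁ + qₖ₋₂:
  k=0: a=1, p=1, q=1
  k=1: a=3, p=4, q=3
  k=2: a=3, p=13, q=10
  k=3: a=7, p=95, q=73

95/73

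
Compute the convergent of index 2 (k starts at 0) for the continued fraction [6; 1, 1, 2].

Using pₖ = aₖpₖ₋₁ + pₖ₋₂, qₖ = aₖqₖ₋₁ + qₖ₋₂ (with p₋₁=1, p₋₂=0, q₋₁=0, q₋₂=1):
  k=0: a=6, p=6, q=1
  k=1: a=1, p=7, q=1
  k=2: a=1, p=13, q=2

13/2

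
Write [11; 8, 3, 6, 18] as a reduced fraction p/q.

31904/2869

Fold from the inside: start with 18/1.
  6 + 1/18 = 109/18
  3 + 18/109 = 345/109
  8 + 109/345 = 2869/345
  11 + 345/2869 = 31904/2869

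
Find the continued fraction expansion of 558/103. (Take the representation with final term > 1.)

[5; 2, 2, 1, 1, 8]

558 = 5×103 + 43
103 = 2×43 + 17
43 = 2×17 + 9
17 = 1×9 + 8
9 = 1×8 + 1
8 = 8×1 + 0  (stop)
So 558/103 = [5; 2, 2, 1, 1, 8].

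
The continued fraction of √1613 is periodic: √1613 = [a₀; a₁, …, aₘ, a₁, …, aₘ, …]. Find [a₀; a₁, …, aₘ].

[40; 6, 6, 80]

a₀ = ⌊√1613⌋ = 40.
With m₀=0, d₀=1 and mₖ₊₁ = dₖaₖ − mₖ, dₖ₊₁ = (n − mₖ₊₁²)/dₖ, aₖ₊₁ = ⌊(a₀+mₖ₊₁)/dₖ₊₁⌋:
  k=1: m=40, d=13, a=6
  k=2: m=38, d=13, a=6
  k=3: m=40, d=1, a=80
d=1 and a=2a₀=80 at k=3, so the next step gives (m, d) = (40, 13) again — its k=1 value — and the period has length 3.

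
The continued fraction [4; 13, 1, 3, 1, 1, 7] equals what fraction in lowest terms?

Using pₖ = aₖpₖ₋₁ + pₖ₋₂ and qₖ = aₖqₖ₋₁ + qₖ₋₂:
  k=0: a=4, p=4, q=1
  k=1: a=13, p=53, q=13
  k=2: a=1, p=57, q=14
  k=3: a=3, p=224, q=55
  k=4: a=1, p=281, q=69
  k=5: a=1, p=505, q=124
  k=6: a=7, p=3816, q=937

3816/937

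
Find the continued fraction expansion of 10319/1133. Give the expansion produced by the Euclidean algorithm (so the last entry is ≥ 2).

10319 = 9*1133 + 122
1133 = 9*122 + 35
122 = 3*35 + 17
35 = 2*17 + 1
17 = 17*1 + 0  (stop)
So 10319/1133 = [9; 9, 3, 2, 17].

[9; 9, 3, 2, 17]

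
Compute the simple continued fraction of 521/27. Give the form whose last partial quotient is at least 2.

521 = 19×27 + 8
27 = 3×8 + 3
8 = 2×3 + 2
3 = 1×2 + 1
2 = 2×1 + 0  (stop)
So 521/27 = [19; 3, 2, 1, 2].

[19; 3, 2, 1, 2]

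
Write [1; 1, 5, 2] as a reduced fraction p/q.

Using pₖ = aₖpₖ₋₁ + pₖ₋₂ and qₖ = aₖqₖ₋₁ + qₖ₋₂:
  k=0: a=1, p=1, q=1
  k=1: a=1, p=2, q=1
  k=2: a=5, p=11, q=6
  k=3: a=2, p=24, q=13

24/13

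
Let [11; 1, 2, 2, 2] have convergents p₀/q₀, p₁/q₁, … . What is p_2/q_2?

35/3

Using pₖ = aₖpₖ₋₁ + pₖ₋₂, qₖ = aₖqₖ₋₁ + qₖ₋₂ (with p₋₁=1, p₋₂=0, q₋₁=0, q₋₂=1):
  k=0: a=11, p=11, q=1
  k=1: a=1, p=12, q=1
  k=2: a=2, p=35, q=3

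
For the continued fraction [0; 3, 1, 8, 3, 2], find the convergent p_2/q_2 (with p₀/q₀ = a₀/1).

Using pₖ = aₖpₖ₋₁ + pₖ₋₂, qₖ = aₖqₖ₋₁ + qₖ₋₂ (with p₋₁=1, p₋₂=0, q₋₁=0, q₋₂=1):
  k=0: a=0, p=0, q=1
  k=1: a=3, p=1, q=3
  k=2: a=1, p=1, q=4

1/4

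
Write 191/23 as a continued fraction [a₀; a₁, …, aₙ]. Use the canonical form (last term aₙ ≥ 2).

191 = 8*23 + 7
23 = 3*7 + 2
7 = 3*2 + 1
2 = 2*1 + 0  (stop)
So 191/23 = [8; 3, 3, 2].

[8; 3, 3, 2]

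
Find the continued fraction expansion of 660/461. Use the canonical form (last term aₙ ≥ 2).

660 = 1·461 + 199
461 = 2·199 + 63
199 = 3·63 + 10
63 = 6·10 + 3
10 = 3·3 + 1
3 = 3·1 + 0  (stop)
So 660/461 = [1; 2, 3, 6, 3, 3].

[1; 2, 3, 6, 3, 3]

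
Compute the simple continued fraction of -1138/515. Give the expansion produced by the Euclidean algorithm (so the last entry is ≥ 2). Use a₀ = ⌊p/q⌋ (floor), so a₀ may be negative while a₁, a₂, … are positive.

[-3; 1, 3, 1, 3, 3, 8]

-1138 = -3·515 + 407
515 = 1·407 + 108
407 = 3·108 + 83
108 = 1·83 + 25
83 = 3·25 + 8
25 = 3·8 + 1
8 = 8·1 + 0  (stop)
So -1138/515 = [-3; 1, 3, 1, 3, 3, 8].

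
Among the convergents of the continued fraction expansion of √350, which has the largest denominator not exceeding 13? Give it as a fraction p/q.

131/7

√350 = [18; 1, 2, 2, 2, 1, 36, …] (period length 6).
Convergents:
  p_0/q_0 = 18/1
  p_1/q_1 = 19/1
  p_2/q_2 = 56/3
  p_3/q_3 = 131/7
  p_4/q_4 = 318/17
q_3 = 7 ≤ 13 < 17 = q_4, so the answer is 131/7.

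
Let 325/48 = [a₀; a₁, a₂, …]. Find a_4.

325 = 6·48 + 37   →  a_0 = 6
48 = 1·37 + 11   →  a_1 = 1
37 = 3·11 + 4   →  a_2 = 3
11 = 2·4 + 3   →  a_3 = 2
4 = 1·3 + 1   →  a_4 = 1

1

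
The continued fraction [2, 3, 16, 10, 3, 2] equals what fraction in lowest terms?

Fold from the inside: start with 2/1.
  3 + 1/2 = 7/2
  10 + 2/7 = 72/7
  16 + 7/72 = 1159/72
  3 + 72/1159 = 3549/1159
  2 + 1159/3549 = 8257/3549

8257/3549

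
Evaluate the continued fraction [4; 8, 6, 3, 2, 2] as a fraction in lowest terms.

Fold from the inside: start with 2/1.
  2 + 1/2 = 5/2
  3 + 2/5 = 17/5
  6 + 5/17 = 107/17
  8 + 17/107 = 873/107
  4 + 107/873 = 3599/873

3599/873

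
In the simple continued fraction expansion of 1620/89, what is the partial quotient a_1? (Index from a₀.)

4

1620 = 18·89 + 18   →  a_0 = 18
89 = 4·18 + 17   →  a_1 = 4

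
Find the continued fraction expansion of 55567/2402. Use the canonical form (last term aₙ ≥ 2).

[23; 7, 2, 14, 11]

55567 = 23×2402 + 321
2402 = 7×321 + 155
321 = 2×155 + 11
155 = 14×11 + 1
11 = 11×1 + 0  (stop)
So 55567/2402 = [23; 7, 2, 14, 11].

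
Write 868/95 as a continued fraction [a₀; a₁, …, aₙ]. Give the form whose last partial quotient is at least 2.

868 = 9·95 + 13
95 = 7·13 + 4
13 = 3·4 + 1
4 = 4·1 + 0  (stop)
So 868/95 = [9; 7, 3, 4].

[9; 7, 3, 4]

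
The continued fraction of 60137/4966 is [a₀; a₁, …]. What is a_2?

8

60137 = 12·4966 + 545   →  a_0 = 12
4966 = 9·545 + 61   →  a_1 = 9
545 = 8·61 + 57   →  a_2 = 8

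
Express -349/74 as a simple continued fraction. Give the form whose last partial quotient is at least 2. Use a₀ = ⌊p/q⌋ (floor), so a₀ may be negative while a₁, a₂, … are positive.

-349 = -5×74 + 21
74 = 3×21 + 11
21 = 1×11 + 10
11 = 1×10 + 1
10 = 10×1 + 0  (stop)
So -349/74 = [-5; 3, 1, 1, 10].

[-5; 3, 1, 1, 10]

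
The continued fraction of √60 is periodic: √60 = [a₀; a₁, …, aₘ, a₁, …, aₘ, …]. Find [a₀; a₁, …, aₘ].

[7; 1, 2, 1, 14]

a₀ = ⌊√60⌋ = 7.
With m₀=0, d₀=1 and mₖ₊₁ = dₖaₖ − mₖ, dₖ₊₁ = (n − mₖ₊₁²)/dₖ, aₖ₊₁ = ⌊(a₀+mₖ₊₁)/dₖ₊₁⌋:
  k=1: m=7, d=11, a=1
  k=2: m=4, d=4, a=2
  k=3: m=4, d=11, a=1
  k=4: m=7, d=1, a=14
d=1 and a=2a₀=14 at k=4, so the next step gives (m, d) = (7, 11) again — its k=1 value — and the period has length 4.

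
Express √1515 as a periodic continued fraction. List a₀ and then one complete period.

a₀ = ⌊√1515⌋ = 38.
With m₀=0, d₀=1 and mₖ₊₁ = dₖaₖ − mₖ, dₖ₊₁ = (n − mₖ₊₁²)/dₖ, aₖ₊₁ = ⌊(a₀+mₖ₊₁)/dₖ₊₁⌋:
  k=1: m=38, d=71, a=1
  k=2: m=33, d=6, a=11
  k=3: m=33, d=71, a=1
  k=4: m=38, d=1, a=76
d=1 and a=2a₀=76 at k=4, so the next step gives (m, d) = (38, 71) again — its k=1 value — and the period has length 4.

[38; 1, 11, 1, 76]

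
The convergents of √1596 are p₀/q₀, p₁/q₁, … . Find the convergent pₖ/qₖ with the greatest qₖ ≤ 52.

799/20

√1596 = [39; 1, 18, 1, 78, …] (period length 4).
Convergents:
  p_0/q_0 = 39/1
  p_1/q_1 = 40/1
  p_2/q_2 = 759/19
  p_3/q_3 = 799/20
  p_4/q_4 = 63081/1579
q_3 = 20 ≤ 52 < 1579 = q_4, so the answer is 799/20.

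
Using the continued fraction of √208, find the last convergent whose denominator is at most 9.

√208 = [14; 2, 2, 1, 2, 2, 28, …] (period length 6).
Convergents:
  p_0/q_0 = 14/1
  p_1/q_1 = 29/2
  p_2/q_2 = 72/5
  p_3/q_3 = 101/7
  p_4/q_4 = 274/19
q_3 = 7 ≤ 9 < 19 = q_4, so the answer is 101/7.

101/7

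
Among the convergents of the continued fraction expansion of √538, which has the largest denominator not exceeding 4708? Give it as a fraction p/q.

69051/2977

√538 = [23; 5, 7, 1, 1, 7, 5, 46, …] (period length 7).
Convergents:
  p_0/q_0 = 23/1
  p_1/q_1 = 116/5
  p_2/q_2 = 835/36
  p_3/q_3 = 951/41
  p_4/q_4 = 1786/77
  p_5/q_5 = 13453/580
  p_6/q_6 = 69051/2977
  p_7/q_7 = 3189799/137522
q_6 = 2977 ≤ 4708 < 137522 = q_7, so the answer is 69051/2977.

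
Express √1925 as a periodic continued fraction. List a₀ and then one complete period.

[43; 1, 6, 1, 86]

a₀ = ⌊√1925⌋ = 43.
With m₀=0, d₀=1 and mₖ₊₁ = dₖaₖ − mₖ, dₖ₊₁ = (n − mₖ₊₁²)/dₖ, aₖ₊₁ = ⌊(a₀+mₖ₊₁)/dₖ₊₁⌋:
  k=1: m=43, d=76, a=1
  k=2: m=33, d=11, a=6
  k=3: m=33, d=76, a=1
  k=4: m=43, d=1, a=86
d=1 and a=2a₀=86 at k=4, so the next step gives (m, d) = (43, 76) again — its k=1 value — and the period has length 4.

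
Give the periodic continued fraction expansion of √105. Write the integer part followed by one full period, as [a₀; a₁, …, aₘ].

[10; 4, 20]

a₀ = ⌊√105⌋ = 10.
With m₀=0, d₀=1 and mₖ₊₁ = dₖaₖ − mₖ, dₖ₊₁ = (n − mₖ₊₁²)/dₖ, aₖ₊₁ = ⌊(a₀+mₖ₊₁)/dₖ₊₁⌋:
  k=1: m=10, d=5, a=4
  k=2: m=10, d=1, a=20
d=1 and a=2a₀=20 at k=2, so the next step gives (m, d) = (10, 5) again — its k=1 value — and the period has length 2.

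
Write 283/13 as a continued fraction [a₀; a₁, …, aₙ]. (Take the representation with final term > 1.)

[21; 1, 3, 3]

283 = 21×13 + 10
13 = 1×10 + 3
10 = 3×3 + 1
3 = 3×1 + 0  (stop)
So 283/13 = [21; 1, 3, 3].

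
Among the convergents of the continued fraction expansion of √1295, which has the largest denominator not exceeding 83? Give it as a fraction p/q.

2591/72

√1295 = [35; 1, 70, …] (period length 2).
Convergents:
  p_0/q_0 = 35/1
  p_1/q_1 = 36/1
  p_2/q_2 = 2555/71
  p_3/q_3 = 2591/72
  p_4/q_4 = 183925/5111
q_3 = 72 ≤ 83 < 5111 = q_4, so the answer is 2591/72.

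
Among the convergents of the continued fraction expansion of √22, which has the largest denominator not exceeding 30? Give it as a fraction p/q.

136/29

√22 = [4; 1, 2, 4, 2, 1, 8, …] (period length 6).
Convergents:
  p_0/q_0 = 4/1
  p_1/q_1 = 5/1
  p_2/q_2 = 14/3
  p_3/q_3 = 61/13
  p_4/q_4 = 136/29
  p_5/q_5 = 197/42
q_4 = 29 ≤ 30 < 42 = q_5, so the answer is 136/29.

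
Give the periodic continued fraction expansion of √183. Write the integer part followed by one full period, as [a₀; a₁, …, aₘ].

a₀ = ⌊√183⌋ = 13.

[13; 1, 1, 8, 1, 1, 26]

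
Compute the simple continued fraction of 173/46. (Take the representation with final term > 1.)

173 = 3×46 + 35
46 = 1×35 + 11
35 = 3×11 + 2
11 = 5×2 + 1
2 = 2×1 + 0  (stop)
So 173/46 = [3; 1, 3, 5, 2].

[3; 1, 3, 5, 2]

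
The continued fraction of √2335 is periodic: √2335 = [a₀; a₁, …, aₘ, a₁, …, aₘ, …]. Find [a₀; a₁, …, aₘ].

[48; 3, 9, 3, 96]

a₀ = ⌊√2335⌋ = 48.
With m₀=0, d₀=1 and mₖ₊₁ = dₖaₖ − mₖ, dₖ₊₁ = (n − mₖ₊₁²)/dₖ, aₖ₊₁ = ⌊(a₀+mₖ₊₁)/dₖ₊₁⌋:
  k=1: m=48, d=31, a=3
  k=2: m=45, d=10, a=9
  k=3: m=45, d=31, a=3
  k=4: m=48, d=1, a=96
d=1 and a=2a₀=96 at k=4, so the next step gives (m, d) = (48, 31) again — its k=1 value — and the period has length 4.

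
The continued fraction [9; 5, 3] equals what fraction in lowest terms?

Using pₖ = aₖpₖ₋₁ + pₖ₋₂ and qₖ = aₖqₖ₋₁ + qₖ₋₂:
  k=0: a=9, p=9, q=1
  k=1: a=5, p=46, q=5
  k=2: a=3, p=147, q=16

147/16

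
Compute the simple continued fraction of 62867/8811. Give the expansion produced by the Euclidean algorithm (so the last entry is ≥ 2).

62867 = 7·8811 + 1190
8811 = 7·1190 + 481
1190 = 2·481 + 228
481 = 2·228 + 25
228 = 9·25 + 3
25 = 8·3 + 1
3 = 3·1 + 0  (stop)
So 62867/8811 = [7; 7, 2, 2, 9, 8, 3].

[7; 7, 2, 2, 9, 8, 3]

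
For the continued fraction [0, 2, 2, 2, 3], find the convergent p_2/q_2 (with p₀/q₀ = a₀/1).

Using pₖ = aₖpₖ₋₁ + pₖ₋₂, qₖ = aₖqₖ₋₁ + qₖ₋₂ (with p₋₁=1, p₋₂=0, q₋₁=0, q₋₂=1):
  k=0: a=0, p=0, q=1
  k=1: a=2, p=1, q=2
  k=2: a=2, p=2, q=5

2/5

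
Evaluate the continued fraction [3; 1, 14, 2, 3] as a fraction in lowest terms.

Using pₖ = aₖpₖ₋₁ + pₖ₋₂ and qₖ = aₖqₖ₋₁ + qₖ₋₂:
  k=0: a=3, p=3, q=1
  k=1: a=1, p=4, q=1
  k=2: a=14, p=59, q=15
  k=3: a=2, p=122, q=31
  k=4: a=3, p=425, q=108

425/108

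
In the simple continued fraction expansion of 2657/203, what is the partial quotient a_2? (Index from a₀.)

3

2657 = 13·203 + 18   →  a_0 = 13
203 = 11·18 + 5   →  a_1 = 11
18 = 3·5 + 3   →  a_2 = 3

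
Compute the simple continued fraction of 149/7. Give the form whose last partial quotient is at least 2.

149 = 21·7 + 2
7 = 3·2 + 1
2 = 2·1 + 0  (stop)
So 149/7 = [21; 3, 2].

[21; 3, 2]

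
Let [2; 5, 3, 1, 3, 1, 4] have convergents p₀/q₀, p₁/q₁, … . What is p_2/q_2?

Using pₖ = aₖpₖ₋₁ + pₖ₋₂, qₖ = aₖqₖ₋₁ + qₖ₋₂ (with p₋₁=1, p₋₂=0, q₋₁=0, q₋₂=1):
  k=0: a=2, p=2, q=1
  k=1: a=5, p=11, q=5
  k=2: a=3, p=35, q=16

35/16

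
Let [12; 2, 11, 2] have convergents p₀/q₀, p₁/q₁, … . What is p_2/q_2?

Using pₖ = aₖpₖ₋₁ + pₖ₋₂, qₖ = aₖqₖ₋₁ + qₖ₋₂ (with p₋₁=1, p₋₂=0, q₋₁=0, q₋₂=1):
  k=0: a=12, p=12, q=1
  k=1: a=2, p=25, q=2
  k=2: a=11, p=287, q=23

287/23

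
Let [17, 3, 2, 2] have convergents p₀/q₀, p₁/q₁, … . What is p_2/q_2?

121/7

Using pₖ = aₖpₖ₋₁ + pₖ₋₂, qₖ = aₖqₖ₋₁ + qₖ₋₂ (with p₋₁=1, p₋₂=0, q₋₁=0, q₋₂=1):
  k=0: a=17, p=17, q=1
  k=1: a=3, p=52, q=3
  k=2: a=2, p=121, q=7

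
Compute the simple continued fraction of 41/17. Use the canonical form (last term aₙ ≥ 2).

41 = 2·17 + 7
17 = 2·7 + 3
7 = 2·3 + 1
3 = 3·1 + 0  (stop)
So 41/17 = [2; 2, 2, 3].

[2; 2, 2, 3]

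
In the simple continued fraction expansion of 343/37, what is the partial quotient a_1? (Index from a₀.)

343 = 9·37 + 10   →  a_0 = 9
37 = 3·10 + 7   →  a_1 = 3

3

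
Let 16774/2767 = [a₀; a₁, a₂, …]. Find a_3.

2

16774 = 6·2767 + 172   →  a_0 = 6
2767 = 16·172 + 15   →  a_1 = 16
172 = 11·15 + 7   →  a_2 = 11
15 = 2·7 + 1   →  a_3 = 2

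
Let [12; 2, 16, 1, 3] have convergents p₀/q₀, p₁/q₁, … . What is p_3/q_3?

Using pₖ = aₖpₖ₋₁ + pₖ₋₂, qₖ = aₖqₖ₋₁ + qₖ₋₂ (with p₋₁=1, p₋₂=0, q₋₁=0, q₋₂=1):
  k=0: a=12, p=12, q=1
  k=1: a=2, p=25, q=2
  k=2: a=16, p=412, q=33
  k=3: a=1, p=437, q=35

437/35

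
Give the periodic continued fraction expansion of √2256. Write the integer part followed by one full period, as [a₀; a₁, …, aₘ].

[47; 2, 94]

a₀ = ⌊√2256⌋ = 47.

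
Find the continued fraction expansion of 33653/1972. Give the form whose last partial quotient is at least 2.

[17; 15, 3, 2, 18]

33653 = 17×1972 + 129
1972 = 15×129 + 37
129 = 3×37 + 18
37 = 2×18 + 1
18 = 18×1 + 0  (stop)
So 33653/1972 = [17; 15, 3, 2, 18].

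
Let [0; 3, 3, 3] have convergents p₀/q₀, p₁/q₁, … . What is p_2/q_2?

3/10

Using pₖ = aₖpₖ₋₁ + pₖ₋₂, qₖ = aₖqₖ₋₁ + qₖ₋₂ (with p₋₁=1, p₋₂=0, q₋₁=0, q₋₂=1):
  k=0: a=0, p=0, q=1
  k=1: a=3, p=1, q=3
  k=2: a=3, p=3, q=10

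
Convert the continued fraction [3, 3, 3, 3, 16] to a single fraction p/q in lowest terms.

Using pₖ = aₖpₖ₋₁ + pₖ₋₂ and qₖ = aₖqₖ₋₁ + qₖ₋₂:
  k=0: a=3, p=3, q=1
  k=1: a=3, p=10, q=3
  k=2: a=3, p=33, q=10
  k=3: a=3, p=109, q=33
  k=4: a=16, p=1777, q=538

1777/538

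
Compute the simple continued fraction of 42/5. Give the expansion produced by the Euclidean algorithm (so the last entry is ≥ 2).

42 = 8·5 + 2
5 = 2·2 + 1
2 = 2·1 + 0  (stop)
So 42/5 = [8; 2, 2].

[8; 2, 2]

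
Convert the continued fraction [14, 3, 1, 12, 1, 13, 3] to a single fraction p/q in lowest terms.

33541/2353

Using pₖ = aₖpₖ₋₁ + pₖ₋₂ and qₖ = aₖqₖ₋₁ + qₖ₋₂:
  k=0: a=14, p=14, q=1
  k=1: a=3, p=43, q=3
  k=2: a=1, p=57, q=4
  k=3: a=12, p=727, q=51
  k=4: a=1, p=784, q=55
  k=5: a=13, p=10919, q=766
  k=6: a=3, p=33541, q=2353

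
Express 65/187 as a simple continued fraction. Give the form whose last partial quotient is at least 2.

65 = 0·187 + 65
187 = 2·65 + 57
65 = 1·57 + 8
57 = 7·8 + 1
8 = 8·1 + 0  (stop)
So 65/187 = [0; 2, 1, 7, 8].

[0; 2, 1, 7, 8]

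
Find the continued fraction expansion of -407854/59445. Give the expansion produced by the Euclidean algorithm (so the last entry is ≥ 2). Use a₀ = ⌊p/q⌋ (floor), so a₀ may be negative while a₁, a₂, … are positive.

[-7; 7, 5, 9, 2, 6, 13]

-407854 = -7×59445 + 8261
59445 = 7×8261 + 1618
8261 = 5×1618 + 171
1618 = 9×171 + 79
171 = 2×79 + 13
79 = 6×13 + 1
13 = 13×1 + 0  (stop)
So -407854/59445 = [-7; 7, 5, 9, 2, 6, 13].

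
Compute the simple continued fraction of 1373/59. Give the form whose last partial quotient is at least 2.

1373 = 23×59 + 16
59 = 3×16 + 11
16 = 1×11 + 5
11 = 2×5 + 1
5 = 5×1 + 0  (stop)
So 1373/59 = [23; 3, 1, 2, 5].

[23; 3, 1, 2, 5]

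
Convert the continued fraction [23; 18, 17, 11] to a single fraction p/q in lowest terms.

Using pₖ = aₖpₖ₋₁ + pₖ₋₂ and qₖ = aₖqₖ₋₁ + qₖ₋₂:
  k=0: a=23, p=23, q=1
  k=1: a=18, p=415, q=18
  k=2: a=17, p=7078, q=307
  k=3: a=11, p=78273, q=3395

78273/3395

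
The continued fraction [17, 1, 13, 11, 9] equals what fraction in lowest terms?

Fold from the inside: start with 9/1.
  11 + 1/9 = 100/9
  13 + 9/100 = 1309/100
  1 + 100/1309 = 1409/1309
  17 + 1309/1409 = 25262/1409

25262/1409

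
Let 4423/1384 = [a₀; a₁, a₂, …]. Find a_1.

5

4423 = 3·1384 + 271   →  a_0 = 3
1384 = 5·271 + 29   →  a_1 = 5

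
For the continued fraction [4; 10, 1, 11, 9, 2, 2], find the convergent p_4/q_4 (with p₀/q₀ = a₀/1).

Using pₖ = aₖpₖ₋₁ + pₖ₋₂, qₖ = aₖqₖ₋₁ + qₖ₋₂ (with p₋₁=1, p₋₂=0, q₋₁=0, q₋₂=1):
  k=0: a=4, p=4, q=1
  k=1: a=10, p=41, q=10
  k=2: a=1, p=45, q=11
  k=3: a=11, p=536, q=131
  k=4: a=9, p=4869, q=1190

4869/1190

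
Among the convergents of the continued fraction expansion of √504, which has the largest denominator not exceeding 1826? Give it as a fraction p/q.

40365/1798

√504 = [22; 2, 4, 2, 44, …] (period length 4).
Convergents:
  p_0/q_0 = 22/1
  p_1/q_1 = 45/2
  p_2/q_2 = 202/9
  p_3/q_3 = 449/20
  p_4/q_4 = 19958/889
  p_5/q_5 = 40365/1798
  p_6/q_6 = 181418/8081
q_5 = 1798 ≤ 1826 < 8081 = q_6, so the answer is 40365/1798.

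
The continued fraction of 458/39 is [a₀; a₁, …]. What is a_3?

458 = 11·39 + 29   →  a_0 = 11
39 = 1·29 + 10   →  a_1 = 1
29 = 2·10 + 9   →  a_2 = 2
10 = 1·9 + 1   →  a_3 = 1

1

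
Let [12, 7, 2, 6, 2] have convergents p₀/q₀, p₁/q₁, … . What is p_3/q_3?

Using pₖ = aₖpₖ₋₁ + pₖ₋₂, qₖ = aₖqₖ₋₁ + qₖ₋₂ (with p₋₁=1, p₋₂=0, q₋₁=0, q₋₂=1):
  k=0: a=12, p=12, q=1
  k=1: a=7, p=85, q=7
  k=2: a=2, p=182, q=15
  k=3: a=6, p=1177, q=97

1177/97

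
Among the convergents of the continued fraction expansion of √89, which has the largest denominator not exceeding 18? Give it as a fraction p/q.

√89 = [9; 2, 3, 3, 2, 18, …] (period length 5).
Convergents:
  p_0/q_0 = 9/1
  p_1/q_1 = 19/2
  p_2/q_2 = 66/7
  p_3/q_3 = 217/23
q_2 = 7 ≤ 18 < 23 = q_3, so the answer is 66/7.

66/7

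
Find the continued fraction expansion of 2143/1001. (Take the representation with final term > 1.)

2143 = 2*1001 + 141
1001 = 7*141 + 14
141 = 10*14 + 1
14 = 14*1 + 0  (stop)
So 2143/1001 = [2; 7, 10, 14].

[2; 7, 10, 14]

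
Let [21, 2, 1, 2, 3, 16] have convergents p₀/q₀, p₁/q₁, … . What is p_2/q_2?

64/3

Using pₖ = aₖpₖ₋₁ + pₖ₋₂, qₖ = aₖqₖ₋₁ + qₖ₋₂ (with p₋₁=1, p₋₂=0, q₋₁=0, q₋₂=1):
  k=0: a=21, p=21, q=1
  k=1: a=2, p=43, q=2
  k=2: a=1, p=64, q=3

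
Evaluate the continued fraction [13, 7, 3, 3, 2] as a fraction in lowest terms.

2207/168

Fold from the inside: start with 2/1.
  3 + 1/2 = 7/2
  3 + 2/7 = 23/7
  7 + 7/23 = 168/23
  13 + 23/168 = 2207/168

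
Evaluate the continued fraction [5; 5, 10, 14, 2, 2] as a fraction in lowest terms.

Fold from the inside: start with 2/1.
  2 + 1/2 = 5/2
  14 + 2/5 = 72/5
  10 + 5/72 = 725/72
  5 + 72/725 = 3697/725
  5 + 725/3697 = 19210/3697

19210/3697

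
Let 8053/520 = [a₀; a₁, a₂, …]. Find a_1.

8053 = 15·520 + 253   →  a_0 = 15
520 = 2·253 + 14   →  a_1 = 2

2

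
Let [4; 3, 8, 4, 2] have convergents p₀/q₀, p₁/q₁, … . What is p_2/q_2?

108/25

Using pₖ = aₖpₖ₋₁ + pₖ₋₂, qₖ = aₖqₖ₋₁ + qₖ₋₂ (with p₋₁=1, p₋₂=0, q₋₁=0, q₋₂=1):
  k=0: a=4, p=4, q=1
  k=1: a=3, p=13, q=3
  k=2: a=8, p=108, q=25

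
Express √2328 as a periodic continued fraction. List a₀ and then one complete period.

a₀ = ⌊√2328⌋ = 48.

[48; 4, 96]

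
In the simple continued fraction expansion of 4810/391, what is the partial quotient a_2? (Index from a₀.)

4810 = 12·391 + 118   →  a_0 = 12
391 = 3·118 + 37   →  a_1 = 3
118 = 3·37 + 7   →  a_2 = 3

3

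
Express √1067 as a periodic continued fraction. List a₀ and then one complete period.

a₀ = ⌊√1067⌋ = 32.
With m₀=0, d₀=1 and mₖ₊₁ = dₖaₖ − mₖ, dₖ₊₁ = (n − mₖ₊₁²)/dₖ, aₖ₊₁ = ⌊(a₀+mₖ₊₁)/dₖ₊₁⌋:
  k=1: m=32, d=43, a=1
  k=2: m=11, d=22, a=1
  k=3: m=11, d=43, a=1
  k=4: m=32, d=1, a=64
d=1 and a=2a₀=64 at k=4, so the next step gives (m, d) = (32, 43) again — its k=1 value — and the period has length 4.

[32; 1, 1, 1, 64]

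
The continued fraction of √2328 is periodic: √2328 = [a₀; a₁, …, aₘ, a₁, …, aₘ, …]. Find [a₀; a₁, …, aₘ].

[48; 4, 96]

a₀ = ⌊√2328⌋ = 48.
With m₀=0, d₀=1 and mₖ₊₁ = dₖaₖ − mₖ, dₖ₊₁ = (n − mₖ₊₁²)/dₖ, aₖ₊₁ = ⌊(a₀+mₖ₊₁)/dₖ₊₁⌋:
  k=1: m=48, d=24, a=4
  k=2: m=48, d=1, a=96
d=1 and a=2a₀=96 at k=2, so the next step gives (m, d) = (48, 24) again — its k=1 value — and the period has length 2.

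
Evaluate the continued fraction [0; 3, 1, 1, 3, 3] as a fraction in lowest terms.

Using pₖ = aₖpₖ₋₁ + pₖ₋₂ and qₖ = aₖqₖ₋₁ + qₖ₋₂:
  k=0: a=0, p=0, q=1
  k=1: a=3, p=1, q=3
  k=2: a=1, p=1, q=4
  k=3: a=1, p=2, q=7
  k=4: a=3, p=7, q=25
  k=5: a=3, p=23, q=82

23/82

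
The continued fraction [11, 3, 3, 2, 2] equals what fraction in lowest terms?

Using pₖ = aₖpₖ₋₁ + pₖ₋₂ and qₖ = aₖqₖ₋₁ + qₖ₋₂:
  k=0: a=11, p=11, q=1
  k=1: a=3, p=34, q=3
  k=2: a=3, p=113, q=10
  k=3: a=2, p=260, q=23
  k=4: a=2, p=633, q=56

633/56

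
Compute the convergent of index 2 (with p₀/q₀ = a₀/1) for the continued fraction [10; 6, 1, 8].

Using pₖ = aₖpₖ₋₁ + pₖ₋₂, qₖ = aₖqₖ₋₁ + qₖ₋₂ (with p₋₁=1, p₋₂=0, q₋₁=0, q₋₂=1):
  k=0: a=10, p=10, q=1
  k=1: a=6, p=61, q=6
  k=2: a=1, p=71, q=7

71/7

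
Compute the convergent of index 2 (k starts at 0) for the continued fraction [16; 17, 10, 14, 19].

Using pₖ = aₖpₖ₋₁ + pₖ₋₂, qₖ = aₖqₖ₋₁ + qₖ₋₂ (with p₋₁=1, p₋₂=0, q₋₁=0, q₋₂=1):
  k=0: a=16, p=16, q=1
  k=1: a=17, p=273, q=17
  k=2: a=10, p=2746, q=171

2746/171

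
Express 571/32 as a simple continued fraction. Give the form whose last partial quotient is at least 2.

571 = 17×32 + 27
32 = 1×27 + 5
27 = 5×5 + 2
5 = 2×2 + 1
2 = 2×1 + 0  (stop)
So 571/32 = [17; 1, 5, 2, 2].

[17; 1, 5, 2, 2]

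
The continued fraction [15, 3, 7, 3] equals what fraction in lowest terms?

1057/69

Fold from the inside: start with 3/1.
  7 + 1/3 = 22/3
  3 + 3/22 = 69/22
  15 + 22/69 = 1057/69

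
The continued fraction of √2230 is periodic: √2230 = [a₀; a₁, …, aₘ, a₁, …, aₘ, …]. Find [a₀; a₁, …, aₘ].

a₀ = ⌊√2230⌋ = 47.
With m₀=0, d₀=1 and mₖ₊₁ = dₖaₖ − mₖ, dₖ₊₁ = (n − mₖ₊₁²)/dₖ, aₖ₊₁ = ⌊(a₀+mₖ₊₁)/dₖ₊₁⌋:
  k=1: m=47, d=21, a=4
  k=2: m=37, d=41, a=2
  k=3: m=45, d=5, a=18
  k=4: m=45, d=41, a=2
  k=5: m=37, d=21, a=4
  k=6: m=47, d=1, a=94
d=1 and a=2a₀=94 at k=6, so the next step gives (m, d) = (47, 21) again — its k=1 value — and the period has length 6.

[47; 4, 2, 18, 2, 4, 94]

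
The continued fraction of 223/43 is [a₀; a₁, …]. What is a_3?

1

223 = 5·43 + 8   →  a_0 = 5
43 = 5·8 + 3   →  a_1 = 5
8 = 2·3 + 2   →  a_2 = 2
3 = 1·2 + 1   →  a_3 = 1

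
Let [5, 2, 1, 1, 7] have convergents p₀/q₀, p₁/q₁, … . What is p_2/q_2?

16/3

Using pₖ = aₖpₖ₋₁ + pₖ₋₂, qₖ = aₖqₖ₋₁ + qₖ₋₂ (with p₋₁=1, p₋₂=0, q₋₁=0, q₋₂=1):
  k=0: a=5, p=5, q=1
  k=1: a=2, p=11, q=2
  k=2: a=1, p=16, q=3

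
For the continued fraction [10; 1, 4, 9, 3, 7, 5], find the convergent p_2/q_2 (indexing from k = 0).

54/5

Using pₖ = aₖpₖ₋₁ + pₖ₋₂, qₖ = aₖqₖ₋₁ + qₖ₋₂ (with p₋₁=1, p₋₂=0, q₋₁=0, q₋₂=1):
  k=0: a=10, p=10, q=1
  k=1: a=1, p=11, q=1
  k=2: a=4, p=54, q=5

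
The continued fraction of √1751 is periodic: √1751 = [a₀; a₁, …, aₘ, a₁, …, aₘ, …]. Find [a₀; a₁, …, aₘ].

a₀ = ⌊√1751⌋ = 41.
With m₀=0, d₀=1 and mₖ₊₁ = dₖaₖ − mₖ, dₖ₊₁ = (n − mₖ₊₁²)/dₖ, aₖ₊₁ = ⌊(a₀+mₖ₊₁)/dₖ₊₁⌋:
  k=1: m=41, d=70, a=1
  k=2: m=29, d=13, a=5
  k=3: m=36, d=35, a=2
  k=4: m=34, d=17, a=4
  k=5: m=34, d=35, a=2
  k=6: m=36, d=13, a=5
  k=7: m=29, d=70, a=1
  k=8: m=41, d=1, a=82
d=1 and a=2a₀=82 at k=8, so the next step gives (m, d) = (41, 70) again — its k=1 value — and the period has length 8.

[41; 1, 5, 2, 4, 2, 5, 1, 82]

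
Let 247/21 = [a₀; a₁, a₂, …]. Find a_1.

1

247 = 11·21 + 16   →  a_0 = 11
21 = 1·16 + 5   →  a_1 = 1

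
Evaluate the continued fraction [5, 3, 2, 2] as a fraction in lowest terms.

Fold from the inside: start with 2/1.
  2 + 1/2 = 5/2
  3 + 2/5 = 17/5
  5 + 5/17 = 90/17

90/17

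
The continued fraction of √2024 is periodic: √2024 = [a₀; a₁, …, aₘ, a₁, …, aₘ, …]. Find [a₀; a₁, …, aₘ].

a₀ = ⌊√2024⌋ = 44.
With m₀=0, d₀=1 and mₖ₊₁ = dₖaₖ − mₖ, dₖ₊₁ = (n − mₖ₊₁²)/dₖ, aₖ₊₁ = ⌊(a₀+mₖ₊₁)/dₖ₊₁⌋:
  k=1: m=44, d=88, a=1
  k=2: m=44, d=1, a=88
d=1 and a=2a₀=88 at k=2, so the next step gives (m, d) = (44, 88) again — its k=1 value — and the period has length 2.

[44; 1, 88]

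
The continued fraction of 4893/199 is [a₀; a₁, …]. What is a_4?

2

4893 = 24·199 + 117   →  a_0 = 24
199 = 1·117 + 82   →  a_1 = 1
117 = 1·82 + 35   →  a_2 = 1
82 = 2·35 + 12   →  a_3 = 2
35 = 2·12 + 11   →  a_4 = 2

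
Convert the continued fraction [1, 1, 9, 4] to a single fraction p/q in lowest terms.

Using pₖ = aₖpₖ₋₁ + pₖ₋₂ and qₖ = aₖqₖ₋₁ + qₖ₋₂:
  k=0: a=1, p=1, q=1
  k=1: a=1, p=2, q=1
  k=2: a=9, p=19, q=10
  k=3: a=4, p=78, q=41

78/41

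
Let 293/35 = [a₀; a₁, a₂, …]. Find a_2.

1

293 = 8·35 + 13   →  a_0 = 8
35 = 2·13 + 9   →  a_1 = 2
13 = 1·9 + 4   →  a_2 = 1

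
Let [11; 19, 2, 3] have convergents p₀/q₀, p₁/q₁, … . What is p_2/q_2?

431/39

Using pₖ = aₖpₖ₋₁ + pₖ₋₂, qₖ = aₖqₖ₋₁ + qₖ₋₂ (with p₋₁=1, p₋₂=0, q₋₁=0, q₋₂=1):
  k=0: a=11, p=11, q=1
  k=1: a=19, p=210, q=19
  k=2: a=2, p=431, q=39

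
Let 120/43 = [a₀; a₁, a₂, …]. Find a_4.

120 = 2·43 + 34   →  a_0 = 2
43 = 1·34 + 9   →  a_1 = 1
34 = 3·9 + 7   →  a_2 = 3
9 = 1·7 + 2   →  a_3 = 1
7 = 3·2 + 1   →  a_4 = 3

3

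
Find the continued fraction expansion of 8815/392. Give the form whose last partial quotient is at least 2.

8815 = 22×392 + 191
392 = 2×191 + 10
191 = 19×10 + 1
10 = 10×1 + 0  (stop)
So 8815/392 = [22; 2, 19, 10].

[22; 2, 19, 10]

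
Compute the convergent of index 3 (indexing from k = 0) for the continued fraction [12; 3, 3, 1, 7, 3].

Using pₖ = aₖpₖ₋₁ + pₖ₋₂, qₖ = aₖqₖ₋₁ + qₖ₋₂ (with p₋₁=1, p₋₂=0, q₋₁=0, q₋₂=1):
  k=0: a=12, p=12, q=1
  k=1: a=3, p=37, q=3
  k=2: a=3, p=123, q=10
  k=3: a=1, p=160, q=13

160/13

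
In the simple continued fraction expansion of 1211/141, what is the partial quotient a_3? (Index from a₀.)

2

1211 = 8·141 + 83   →  a_0 = 8
141 = 1·83 + 58   →  a_1 = 1
83 = 1·58 + 25   →  a_2 = 1
58 = 2·25 + 8   →  a_3 = 2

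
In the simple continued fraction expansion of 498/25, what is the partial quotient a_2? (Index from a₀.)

498 = 19·25 + 23   →  a_0 = 19
25 = 1·23 + 2   →  a_1 = 1
23 = 11·2 + 1   →  a_2 = 11

11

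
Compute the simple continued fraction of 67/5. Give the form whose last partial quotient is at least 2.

67 = 13*5 + 2
5 = 2*2 + 1
2 = 2*1 + 0  (stop)
So 67/5 = [13; 2, 2].

[13; 2, 2]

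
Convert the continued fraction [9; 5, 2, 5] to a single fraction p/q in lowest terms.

551/60

Using pₖ = aₖpₖ₋₁ + pₖ₋₂ and qₖ = aₖqₖ₋₁ + qₖ₋₂:
  k=0: a=9, p=9, q=1
  k=1: a=5, p=46, q=5
  k=2: a=2, p=101, q=11
  k=3: a=5, p=551, q=60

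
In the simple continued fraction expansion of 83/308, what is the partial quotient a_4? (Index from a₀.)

83 = 0·308 + 83   →  a_0 = 0
308 = 3·83 + 59   →  a_1 = 3
83 = 1·59 + 24   →  a_2 = 1
59 = 2·24 + 11   →  a_3 = 2
24 = 2·11 + 2   →  a_4 = 2

2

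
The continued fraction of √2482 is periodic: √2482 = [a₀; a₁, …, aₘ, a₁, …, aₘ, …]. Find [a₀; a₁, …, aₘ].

[49; 1, 4, 1, 1, 4, 1, 98]

a₀ = ⌊√2482⌋ = 49.
With m₀=0, d₀=1 and mₖ₊₁ = dₖaₖ − mₖ, dₖ₊₁ = (n − mₖ₊₁²)/dₖ, aₖ₊₁ = ⌊(a₀+mₖ₊₁)/dₖ₊₁⌋:
  k=1: m=49, d=81, a=1
  k=2: m=32, d=18, a=4
  k=3: m=40, d=49, a=1
  k=4: m=9, d=49, a=1
  k=5: m=40, d=18, a=4
  k=6: m=32, d=81, a=1
  k=7: m=49, d=1, a=98
d=1 and a=2a₀=98 at k=7, so the next step gives (m, d) = (49, 81) again — its k=1 value — and the period has length 7.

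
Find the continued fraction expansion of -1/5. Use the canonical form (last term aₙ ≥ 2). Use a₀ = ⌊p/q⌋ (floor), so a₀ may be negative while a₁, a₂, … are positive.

[-1; 1, 4]

-1 = -1×5 + 4
5 = 1×4 + 1
4 = 4×1 + 0  (stop)
So -1/5 = [-1; 1, 4].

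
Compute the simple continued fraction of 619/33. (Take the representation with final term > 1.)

[18; 1, 3, 8]

619 = 18*33 + 25
33 = 1*25 + 8
25 = 3*8 + 1
8 = 8*1 + 0  (stop)
So 619/33 = [18; 1, 3, 8].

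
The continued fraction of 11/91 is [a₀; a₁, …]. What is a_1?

8

11 = 0·91 + 11   →  a_0 = 0
91 = 8·11 + 3   →  a_1 = 8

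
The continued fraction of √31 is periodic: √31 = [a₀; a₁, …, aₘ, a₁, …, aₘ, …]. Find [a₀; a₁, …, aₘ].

a₀ = ⌊√31⌋ = 5.
With m₀=0, d₀=1 and mₖ₊₁ = dₖaₖ − mₖ, dₖ₊₁ = (n − mₖ₊₁²)/dₖ, aₖ₊₁ = ⌊(a₀+mₖ₊₁)/dₖ₊₁⌋:
  k=1: m=5, d=6, a=1
  k=2: m=1, d=5, a=1
  k=3: m=4, d=3, a=3
  k=4: m=5, d=2, a=5
  k=5: m=5, d=3, a=3
  k=6: m=4, d=5, a=1
  k=7: m=1, d=6, a=1
  k=8: m=5, d=1, a=10
d=1 and a=2a₀=10 at k=8, so the next step gives (m, d) = (5, 6) again — its k=1 value — and the period has length 8.

[5; 1, 1, 3, 5, 3, 1, 1, 10]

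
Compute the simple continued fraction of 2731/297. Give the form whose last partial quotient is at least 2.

[9; 5, 8, 3, 2]

2731 = 9×297 + 58
297 = 5×58 + 7
58 = 8×7 + 2
7 = 3×2 + 1
2 = 2×1 + 0  (stop)
So 2731/297 = [9; 5, 8, 3, 2].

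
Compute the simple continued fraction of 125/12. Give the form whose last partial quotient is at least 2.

[10; 2, 2, 2]

125 = 10*12 + 5
12 = 2*5 + 2
5 = 2*2 + 1
2 = 2*1 + 0  (stop)
So 125/12 = [10; 2, 2, 2].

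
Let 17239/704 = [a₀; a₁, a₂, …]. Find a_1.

2

17239 = 24·704 + 343   →  a_0 = 24
704 = 2·343 + 18   →  a_1 = 2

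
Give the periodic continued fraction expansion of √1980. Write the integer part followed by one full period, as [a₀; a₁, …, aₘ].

a₀ = ⌊√1980⌋ = 44.
With m₀=0, d₀=1 and mₖ₊₁ = dₖaₖ − mₖ, dₖ₊₁ = (n − mₖ₊₁²)/dₖ, aₖ₊₁ = ⌊(a₀+mₖ₊₁)/dₖ₊₁⌋:
  k=1: m=44, d=44, a=2
  k=2: m=44, d=1, a=88
d=1 and a=2a₀=88 at k=2, so the next step gives (m, d) = (44, 44) again — its k=1 value — and the period has length 2.

[44; 2, 88]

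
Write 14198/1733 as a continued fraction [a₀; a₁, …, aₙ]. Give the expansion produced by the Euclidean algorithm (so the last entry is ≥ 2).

[8; 5, 5, 3, 3, 6]

14198 = 8×1733 + 334
1733 = 5×334 + 63
334 = 5×63 + 19
63 = 3×19 + 6
19 = 3×6 + 1
6 = 6×1 + 0  (stop)
So 14198/1733 = [8; 5, 5, 3, 3, 6].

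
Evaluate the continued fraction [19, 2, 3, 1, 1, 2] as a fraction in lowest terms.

Using pₖ = aₖpₖ₋₁ + pₖ₋₂ and qₖ = aₖqₖ₋₁ + qₖ₋₂:
  k=0: a=19, p=19, q=1
  k=1: a=2, p=39, q=2
  k=2: a=3, p=136, q=7
  k=3: a=1, p=175, q=9
  k=4: a=1, p=311, q=16
  k=5: a=2, p=797, q=41

797/41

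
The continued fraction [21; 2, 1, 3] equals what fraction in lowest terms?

Fold from the inside: start with 3/1.
  1 + 1/3 = 4/3
  2 + 3/4 = 11/4
  21 + 4/11 = 235/11

235/11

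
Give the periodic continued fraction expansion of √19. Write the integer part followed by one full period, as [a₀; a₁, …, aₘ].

a₀ = ⌊√19⌋ = 4.
With m₀=0, d₀=1 and mₖ₊₁ = dₖaₖ − mₖ, dₖ₊₁ = (n − mₖ₊₁²)/dₖ, aₖ₊₁ = ⌊(a₀+mₖ₊₁)/dₖ₊₁⌋:
  k=1: m=4, d=3, a=2
  k=2: m=2, d=5, a=1
  k=3: m=3, d=2, a=3
  k=4: m=3, d=5, a=1
  k=5: m=2, d=3, a=2
  k=6: m=4, d=1, a=8
d=1 and a=2a₀=8 at k=6, so the next step gives (m, d) = (4, 3) again — its k=1 value — and the period has length 6.

[4; 2, 1, 3, 1, 2, 8]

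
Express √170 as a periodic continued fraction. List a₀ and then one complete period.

[13; 26]

a₀ = ⌊√170⌋ = 13.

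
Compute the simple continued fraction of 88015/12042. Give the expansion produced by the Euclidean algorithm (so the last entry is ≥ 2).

[7; 3, 4, 4, 3, 2, 9, 3]

88015 = 7·12042 + 3721
12042 = 3·3721 + 879
3721 = 4·879 + 205
879 = 4·205 + 59
205 = 3·59 + 28
59 = 2·28 + 3
28 = 9·3 + 1
3 = 3·1 + 0  (stop)
So 88015/12042 = [7; 3, 4, 4, 3, 2, 9, 3].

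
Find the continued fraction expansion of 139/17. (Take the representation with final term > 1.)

[8; 5, 1, 2]

139 = 8·17 + 3
17 = 5·3 + 2
3 = 1·2 + 1
2 = 2·1 + 0  (stop)
So 139/17 = [8; 5, 1, 2].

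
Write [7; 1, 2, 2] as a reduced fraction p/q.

Fold from the inside: start with 2/1.
  2 + 1/2 = 5/2
  1 + 2/5 = 7/5
  7 + 5/7 = 54/7

54/7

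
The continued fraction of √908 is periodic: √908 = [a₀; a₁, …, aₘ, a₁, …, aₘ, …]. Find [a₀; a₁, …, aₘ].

a₀ = ⌊√908⌋ = 30.
With m₀=0, d₀=1 and mₖ₊₁ = dₖaₖ − mₖ, dₖ₊₁ = (n − mₖ₊₁²)/dₖ, aₖ₊₁ = ⌊(a₀+mₖ₊₁)/dₖ₊₁⌋:
  k=1: m=30, d=8, a=7
  k=2: m=26, d=29, a=1
  k=3: m=3, d=31, a=1
  k=4: m=28, d=4, a=14
  k=5: m=28, d=31, a=1
  k=6: m=3, d=29, a=1
  k=7: m=26, d=8, a=7
  k=8: m=30, d=1, a=60
d=1 and a=2a₀=60 at k=8, so the next step gives (m, d) = (30, 8) again — its k=1 value — and the period has length 8.

[30; 7, 1, 1, 14, 1, 1, 7, 60]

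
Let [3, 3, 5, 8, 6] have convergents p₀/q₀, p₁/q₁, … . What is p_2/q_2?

Using pₖ = aₖpₖ₋₁ + pₖ₋₂, qₖ = aₖqₖ₋₁ + qₖ₋₂ (with p₋₁=1, p₋₂=0, q₋₁=0, q₋₂=1):
  k=0: a=3, p=3, q=1
  k=1: a=3, p=10, q=3
  k=2: a=5, p=53, q=16

53/16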